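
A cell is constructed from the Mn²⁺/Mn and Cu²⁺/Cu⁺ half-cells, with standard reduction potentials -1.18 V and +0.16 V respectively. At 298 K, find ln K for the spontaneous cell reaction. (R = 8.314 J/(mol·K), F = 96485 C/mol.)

ln K = 104.4

E°_cell = +0.16 − (-1.18) = 1.34 V, with n = 2 electrons transferred.
At equilibrium E = 0, so the Nernst equation gives ln K = nFE°/RT = (2)(96485)(1.34)/((8.314)(298)) = 104.37.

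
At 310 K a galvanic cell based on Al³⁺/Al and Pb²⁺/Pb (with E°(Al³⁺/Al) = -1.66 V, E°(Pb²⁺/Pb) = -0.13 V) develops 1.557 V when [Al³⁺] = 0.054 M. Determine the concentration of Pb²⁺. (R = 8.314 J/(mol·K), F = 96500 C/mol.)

From the Nernst equation, ln Q = nF(E° − E)/RT = 6×96500×(1.53 − 1.557)/(8.314×310) = -6.066, so Q = 0.00232.
With Q = [Al³⁺]^2/[Pb²⁺]^3 and the known concentrations, [Pb²⁺]^3 in the denominator gives [Pb²⁺] = 1.1 M.

1.1 M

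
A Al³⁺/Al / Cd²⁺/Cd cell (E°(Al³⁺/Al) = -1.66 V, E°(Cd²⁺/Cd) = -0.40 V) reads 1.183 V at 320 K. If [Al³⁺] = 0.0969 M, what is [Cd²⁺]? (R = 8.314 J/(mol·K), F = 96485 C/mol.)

7.9 × 10^-4 M

From the Nernst equation, ln Q = nF(E° − E)/RT = 6×96485×(1.26 − 1.183)/(8.314×320) = 16.755, so Q = 1.89 × 10^7.
With Q = [Al³⁺]^2/[Cd²⁺]^3 and the known concentrations, [Cd²⁺]^3 in the denominator gives [Cd²⁺] = 7.9 × 10^-4 M.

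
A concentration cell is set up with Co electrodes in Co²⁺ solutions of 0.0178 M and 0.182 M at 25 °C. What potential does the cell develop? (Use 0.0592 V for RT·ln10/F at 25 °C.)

Both half-cells are Co²⁺/Co, so E°_cell = 0. The concentrated side is the cathode; the cell reaction moves Co²⁺ from high to low concentration with n = 2.
Q = [Co²⁺]_dilute/[Co²⁺]_conc = 0.0178/0.182 = 0.0978.
E = 0 − (0.0592/2) log Q = −(0.0592/2)(-1.010) = 0.0299 V.

0.030 V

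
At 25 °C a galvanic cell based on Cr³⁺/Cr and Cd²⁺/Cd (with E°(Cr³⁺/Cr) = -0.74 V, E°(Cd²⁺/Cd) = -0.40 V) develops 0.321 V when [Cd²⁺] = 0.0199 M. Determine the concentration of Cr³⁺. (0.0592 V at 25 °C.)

From the Nernst equation, log Q = n(E° − E)/0.0592 = 6(0.34 − 0.321)/0.0592 = 1.926, so Q = 84.3.
With Q = [Cr³⁺]^2/[Cd²⁺]^3 and the known concentrations, [Cr³⁺]^2 in the numerator gives [Cr³⁺] = 0.026 M.

0.026 M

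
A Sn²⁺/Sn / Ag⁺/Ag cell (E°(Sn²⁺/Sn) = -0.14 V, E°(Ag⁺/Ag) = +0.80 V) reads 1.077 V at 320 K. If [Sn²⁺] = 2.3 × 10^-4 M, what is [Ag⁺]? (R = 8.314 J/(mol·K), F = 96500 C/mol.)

From the Nernst equation, ln Q = nF(E° − E)/RT = 2×96500×(0.94 − 1.077)/(8.314×320) = -9.938, so Q = 4.83 × 10^-5.
With Q = [Sn²⁺]/[Ag⁺]^2 and the known concentrations, [Ag⁺]^2 in the denominator gives [Ag⁺] = 2.2 M.

2.2 M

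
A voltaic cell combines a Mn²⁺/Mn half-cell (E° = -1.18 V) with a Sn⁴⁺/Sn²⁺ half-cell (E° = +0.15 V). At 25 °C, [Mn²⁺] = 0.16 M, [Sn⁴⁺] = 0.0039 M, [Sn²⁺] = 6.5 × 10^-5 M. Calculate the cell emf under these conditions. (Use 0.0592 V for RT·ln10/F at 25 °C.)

1.41 V

The Sn⁴⁺/Sn²⁺ couple has the higher reduction potential and acts as the cathode, so E°_cell = +0.15 − (-1.18) = 1.33 V.
Balancing electrons gives n = 2; the reaction quotient is Q = [Mn²⁺]·[Sn²⁺]/[Sn⁴⁺] = 0.00267.
At 25 °C, E = E° − (0.0592/n) log Q = 1.33 − (0.0592/2)(-2.574) = 1.330 + 0.076 = 1.406 V.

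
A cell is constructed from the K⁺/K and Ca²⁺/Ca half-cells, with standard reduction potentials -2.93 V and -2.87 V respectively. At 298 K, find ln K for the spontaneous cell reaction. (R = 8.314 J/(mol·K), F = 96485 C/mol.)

ln K = 4.7

E°_cell = -2.87 − (-2.93) = 0.06 V, with n = 2 electrons transferred.
At equilibrium E = 0, so the Nernst equation gives ln K = nFE°/RT = (2)(96485)(0.06)/((8.314)(298)) = 4.67.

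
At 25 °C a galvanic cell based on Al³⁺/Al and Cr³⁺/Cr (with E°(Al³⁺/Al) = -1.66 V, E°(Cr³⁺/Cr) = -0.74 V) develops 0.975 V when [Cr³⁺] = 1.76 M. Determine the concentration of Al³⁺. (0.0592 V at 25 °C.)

0.0029 M

From the Nernst equation, log Q = n(E° − E)/0.0592 = 3(0.92 − 0.975)/0.0592 = -2.787, so Q = 0.00163.
With Q = [Al³⁺]/[Cr³⁺] and the known concentrations, [Al³⁺] in the numerator gives [Al³⁺] = 0.0029 M.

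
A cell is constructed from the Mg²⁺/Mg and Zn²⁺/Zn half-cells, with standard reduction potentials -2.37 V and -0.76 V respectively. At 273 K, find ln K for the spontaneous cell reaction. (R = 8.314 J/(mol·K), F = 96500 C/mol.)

ln K = 136.9

E°_cell = -0.76 − (-2.37) = 1.61 V, with n = 2 electrons transferred.
At equilibrium E = 0, so the Nernst equation gives ln K = nFE°/RT = (2)(96500)(1.61)/((8.314)(273)) = 136.90.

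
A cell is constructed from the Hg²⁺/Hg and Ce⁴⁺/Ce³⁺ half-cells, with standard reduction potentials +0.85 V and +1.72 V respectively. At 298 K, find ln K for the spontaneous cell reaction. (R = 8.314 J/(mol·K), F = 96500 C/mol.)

E°_cell = +1.72 − (+0.85) = 0.87 V, with n = 2 electrons transferred.
At equilibrium E = 0, so the Nernst equation gives ln K = nFE°/RT = (2)(96500)(0.87)/((8.314)(298)) = 67.77.

ln K = 67.8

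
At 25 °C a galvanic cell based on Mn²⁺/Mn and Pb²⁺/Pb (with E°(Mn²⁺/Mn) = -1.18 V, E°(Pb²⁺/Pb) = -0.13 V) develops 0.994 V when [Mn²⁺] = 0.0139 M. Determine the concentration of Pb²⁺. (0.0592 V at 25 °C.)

From the Nernst equation, log Q = n(E° − E)/0.0592 = 2(1.05 − 0.994)/0.0592 = 1.892, so Q = 78.0.
With Q = [Mn²⁺]/[Pb²⁺] and the known concentrations, [Pb²⁺] in the denominator gives [Pb²⁺] = 1.8 × 10^-4 M.

1.8 × 10^-4 M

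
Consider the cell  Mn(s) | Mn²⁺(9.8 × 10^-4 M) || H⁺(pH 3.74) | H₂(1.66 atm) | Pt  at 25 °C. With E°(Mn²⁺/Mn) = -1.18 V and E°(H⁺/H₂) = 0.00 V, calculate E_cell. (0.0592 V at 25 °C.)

The hydrogen couple is the cathode, so E°_cell = 1.18 V; n = 2.
[H⁺] = 10^(−3.74) = 1.8 × 10^-4 M, and Q = [Mn²⁺]·P(H₂) / [H⁺]^2 = 4.91 × 10^4.
E = E° − (0.0592/2) log Q = 1.18 − (0.0592/2)(4.691) = 1.041 V.

1.04 V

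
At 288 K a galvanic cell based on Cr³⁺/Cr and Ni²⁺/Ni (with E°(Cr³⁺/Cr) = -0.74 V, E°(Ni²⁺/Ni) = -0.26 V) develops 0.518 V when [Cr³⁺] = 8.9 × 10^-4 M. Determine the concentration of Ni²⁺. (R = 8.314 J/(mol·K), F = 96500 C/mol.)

From the Nernst equation, ln Q = nF(E° − E)/RT = 6×96500×(0.48 − 0.518)/(8.314×288) = -9.189, so Q = 1.02 × 10^-4.
With Q = [Cr³⁺]^2/[Ni²⁺]^3 and the known concentrations, [Ni²⁺]^3 in the denominator gives [Ni²⁺] = 0.2 M.

0.2 M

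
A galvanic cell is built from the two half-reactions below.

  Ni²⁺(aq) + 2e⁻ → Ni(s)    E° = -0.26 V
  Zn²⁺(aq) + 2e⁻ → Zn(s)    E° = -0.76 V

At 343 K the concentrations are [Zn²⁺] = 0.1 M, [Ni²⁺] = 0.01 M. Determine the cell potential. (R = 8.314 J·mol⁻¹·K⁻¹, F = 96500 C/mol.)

0.466 V

The Ni²⁺/Ni couple has the higher reduction potential and acts as the cathode, so E°_cell = -0.26 − (-0.76) = 0.50 V.
Balancing electrons gives n = 2; the reaction quotient is Q = [Zn²⁺]/[Ni²⁺] = 10.0.
E = E° − (RT/nF) ln Q = 0.50 − (8.314×343)/(2×96500) × (2.303) = 0.500 − 0.034 = 0.466 V.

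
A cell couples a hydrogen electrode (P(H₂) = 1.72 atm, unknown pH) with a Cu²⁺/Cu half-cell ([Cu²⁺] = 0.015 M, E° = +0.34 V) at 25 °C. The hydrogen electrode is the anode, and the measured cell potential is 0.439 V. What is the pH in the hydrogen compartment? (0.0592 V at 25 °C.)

pH = 2.47

E°_cell = 0.34 V and n = 2.
log Q = n(E° − E)/0.0592 = 2×(0.34 − 0.439)/0.0592 = -3.345.
With Q = [H⁺]^2 / ([Cu²⁺]·P(H₂)), solving for [H⁺] gives log[H⁺] = -2.466, so pH = 2.47.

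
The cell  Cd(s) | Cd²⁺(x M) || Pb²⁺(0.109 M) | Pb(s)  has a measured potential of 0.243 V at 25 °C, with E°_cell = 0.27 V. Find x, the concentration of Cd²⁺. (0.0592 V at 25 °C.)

From the Nernst equation, log Q = n(E° − E)/0.0592 = 2(0.27 − 0.243)/0.0592 = 0.912, so Q = 8.17.
With Q = [Cd²⁺]/[Pb²⁺] and the known concentrations, [Cd²⁺] in the numerator gives [Cd²⁺] = 0.89 M.

0.89 M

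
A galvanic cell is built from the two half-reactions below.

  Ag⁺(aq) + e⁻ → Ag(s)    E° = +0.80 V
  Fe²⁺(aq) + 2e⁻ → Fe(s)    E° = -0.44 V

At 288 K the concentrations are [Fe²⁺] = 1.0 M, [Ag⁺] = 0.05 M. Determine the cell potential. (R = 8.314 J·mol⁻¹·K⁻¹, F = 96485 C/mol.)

1.17 V

The Ag⁺/Ag couple has the higher reduction potential and acts as the cathode, so E°_cell = +0.80 − (-0.44) = 1.24 V.
Balancing electrons gives n = 2; the reaction quotient is Q = [Fe²⁺]/[Ag⁺]^2 = 400.
E = E° − (RT/nF) ln Q = 1.24 − (8.314×288)/(2×96485) × (5.991) = 1.240 − 0.074 = 1.166 V.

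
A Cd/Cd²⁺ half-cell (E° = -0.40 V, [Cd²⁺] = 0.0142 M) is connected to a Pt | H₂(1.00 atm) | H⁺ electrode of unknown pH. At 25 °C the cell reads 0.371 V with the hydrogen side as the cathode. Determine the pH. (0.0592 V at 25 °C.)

E°_cell = 0.40 V and n = 2.
log Q = n(E° − E)/0.0592 = 2×(0.40 − 0.371)/0.0592 = 0.980.
With Q = [Cd²⁺]·P(H₂) / [H⁺]^2, solving for [H⁺] gives log[H⁺] = -1.414, so pH = 1.41.

pH = 1.41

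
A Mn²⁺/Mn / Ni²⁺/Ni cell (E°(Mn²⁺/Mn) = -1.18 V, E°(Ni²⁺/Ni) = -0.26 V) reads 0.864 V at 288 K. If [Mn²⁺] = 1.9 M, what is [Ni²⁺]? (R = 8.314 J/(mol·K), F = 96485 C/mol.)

0.021 M

From the Nernst equation, ln Q = nF(E° − E)/RT = 2×96485×(0.92 − 0.864)/(8.314×288) = 4.513, so Q = 91.2.
With Q = [Mn²⁺]/[Ni²⁺] and the known concentrations, [Ni²⁺] in the denominator gives [Ni²⁺] = 0.021 M.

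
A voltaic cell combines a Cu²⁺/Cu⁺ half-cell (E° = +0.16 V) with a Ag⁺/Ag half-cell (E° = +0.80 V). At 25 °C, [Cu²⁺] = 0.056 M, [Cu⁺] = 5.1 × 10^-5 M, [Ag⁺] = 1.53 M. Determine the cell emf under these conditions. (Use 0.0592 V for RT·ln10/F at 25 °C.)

0.471 V

The Ag⁺/Ag couple has the higher reduction potential and acts as the cathode, so E°_cell = +0.80 − (+0.16) = 0.64 V.
Balancing electrons gives n = 1; the reaction quotient is Q = [Cu²⁺]/([Cu⁺]·[Ag⁺]) = 718.
At 25 °C, E = E° − (0.0592/n) log Q = 0.64 − (0.0592/1)(2.856) = 0.640 − 0.169 = 0.471 V.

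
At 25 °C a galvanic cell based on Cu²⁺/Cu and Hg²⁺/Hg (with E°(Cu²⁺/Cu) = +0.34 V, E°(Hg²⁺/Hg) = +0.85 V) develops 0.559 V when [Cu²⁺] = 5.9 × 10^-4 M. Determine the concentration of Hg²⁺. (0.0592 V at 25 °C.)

From the Nernst equation, log Q = n(E° − E)/0.0592 = 2(0.51 − 0.559)/0.0592 = -1.655, so Q = 0.0221.
With Q = [Cu²⁺]/[Hg²⁺] and the known concentrations, [Hg²⁺] in the denominator gives [Hg²⁺] = 0.027 M.

0.027 M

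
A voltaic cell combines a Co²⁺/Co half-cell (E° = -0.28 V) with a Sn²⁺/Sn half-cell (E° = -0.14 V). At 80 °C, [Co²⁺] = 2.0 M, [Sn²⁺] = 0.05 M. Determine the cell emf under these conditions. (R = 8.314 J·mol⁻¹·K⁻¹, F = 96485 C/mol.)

The Sn²⁺/Sn couple has the higher reduction potential and acts as the cathode, so E°_cell = -0.14 − (-0.28) = 0.14 V.
Balancing electrons gives n = 2; the reaction quotient is Q = [Co²⁺]/[Sn²⁺] = 40.0.
E = E° − (RT/nF) ln Q = 0.14 − (8.314×353)/(2×96485) × (3.689) = 0.140 − 0.056 = 0.084 V.

0.084 V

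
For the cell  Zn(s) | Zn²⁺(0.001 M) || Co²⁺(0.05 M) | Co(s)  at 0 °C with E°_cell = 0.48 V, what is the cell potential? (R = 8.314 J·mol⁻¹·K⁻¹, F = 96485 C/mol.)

0.526 V

Balancing electrons gives n = 2; the reaction quotient is Q = [Zn²⁺]/[Co²⁺] = 0.0200.
E = E° − (RT/nF) ln Q = 0.48 − (8.314×273)/(2×96485) × (-3.912) = 0.480 + 0.046 = 0.526 V.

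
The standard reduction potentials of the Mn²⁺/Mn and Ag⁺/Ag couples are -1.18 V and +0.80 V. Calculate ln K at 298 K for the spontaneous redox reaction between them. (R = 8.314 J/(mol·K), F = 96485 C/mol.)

ln K = 154.2

E°_cell = +0.80 − (-1.18) = 1.98 V, with n = 2 electrons transferred.
At equilibrium E = 0, so the Nernst equation gives ln K = nFE°/RT = (2)(96485)(1.98)/((8.314)(298)) = 154.22.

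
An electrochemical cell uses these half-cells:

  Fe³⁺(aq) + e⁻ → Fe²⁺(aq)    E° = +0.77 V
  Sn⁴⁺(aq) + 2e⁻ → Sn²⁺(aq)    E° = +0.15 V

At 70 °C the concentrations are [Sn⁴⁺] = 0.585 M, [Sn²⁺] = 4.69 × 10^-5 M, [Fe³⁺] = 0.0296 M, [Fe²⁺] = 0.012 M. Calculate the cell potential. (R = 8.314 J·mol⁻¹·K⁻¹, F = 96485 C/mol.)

The Fe³⁺/Fe²⁺ couple has the higher reduction potential and acts as the cathode, so E°_cell = +0.77 − (+0.15) = 0.62 V.
Balancing electrons gives n = 2; the reaction quotient is Q = [Sn⁴⁺]·[Fe²⁺]^2/([Sn²⁺]·[Fe³⁺]^2) = 2050.
E = E° − (RT/nF) ln Q = 0.62 − (8.314×343)/(2×96485) × (7.626) = 0.620 − 0.113 = 0.507 V.

0.507 V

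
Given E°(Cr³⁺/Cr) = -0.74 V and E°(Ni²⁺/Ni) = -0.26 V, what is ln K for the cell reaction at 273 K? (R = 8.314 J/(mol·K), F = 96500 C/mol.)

ln K = 122.4

E°_cell = -0.26 − (-0.74) = 0.48 V, with n = 6 electrons transferred.
At equilibrium E = 0, so the Nernst equation gives ln K = nFE°/RT = (6)(96500)(0.48)/((8.314)(273)) = 122.45.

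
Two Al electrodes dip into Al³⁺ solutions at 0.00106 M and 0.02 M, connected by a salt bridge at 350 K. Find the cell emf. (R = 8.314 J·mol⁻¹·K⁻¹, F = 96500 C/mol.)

Both half-cells are Al³⁺/Al, so E°_cell = 0. The concentrated side is the cathode; the cell reaction moves Al³⁺ from high to low concentration with n = 3.
Q = [Al³⁺]_dilute/[Al³⁺]_conc = 0.00106/0.02 = 0.0530.
E = 0 − (RT/nF) ln Q = −((8.314×350)/(3×96500))(-2.937) = 0.0295 V.

0.030 V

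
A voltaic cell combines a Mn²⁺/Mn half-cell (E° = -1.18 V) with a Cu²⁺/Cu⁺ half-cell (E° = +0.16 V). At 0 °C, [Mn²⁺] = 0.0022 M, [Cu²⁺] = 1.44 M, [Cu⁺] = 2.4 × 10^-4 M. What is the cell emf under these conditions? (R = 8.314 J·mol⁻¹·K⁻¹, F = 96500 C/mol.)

1.62 V

The Cu²⁺/Cu⁺ couple has the higher reduction potential and acts as the cathode, so E°_cell = +0.16 − (-1.18) = 1.34 V.
Balancing electrons gives n = 2; the reaction quotient is Q = [Mn²⁺]·[Cu⁺]^2/[Cu²⁺]^2 = 6.11 × 10^-11.
E = E° − (RT/nF) ln Q = 1.34 − (8.314×273)/(2×96500) × (-23.518) = 1.340 + 0.277 = 1.617 V.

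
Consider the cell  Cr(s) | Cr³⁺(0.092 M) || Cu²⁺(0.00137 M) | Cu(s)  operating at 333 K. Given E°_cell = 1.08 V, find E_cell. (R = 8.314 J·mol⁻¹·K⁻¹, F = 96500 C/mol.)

Balancing electrons gives n = 6; the reaction quotient is Q = [Cr³⁺]^2/[Cu²⁺]^3 = 3.29 × 10^6.
E = E° − (RT/nF) ln Q = 1.08 − (8.314×333)/(6×96500) × (15.007) = 1.080 − 0.072 = 1.008 V.

1.01 V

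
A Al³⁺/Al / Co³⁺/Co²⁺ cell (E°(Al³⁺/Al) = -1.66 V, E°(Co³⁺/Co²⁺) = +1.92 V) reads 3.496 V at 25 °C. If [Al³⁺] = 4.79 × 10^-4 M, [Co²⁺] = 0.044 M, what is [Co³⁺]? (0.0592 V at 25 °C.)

From the Nernst equation, log Q = n(E° − E)/0.0592 = 3(3.58 − 3.496)/0.0592 = 4.257, so Q = 1.81 × 10^4.
With Q = [Al³⁺]·[Co²⁺]^3/[Co³⁺]^3 and the known concentrations, [Co³⁺]^3 in the denominator gives [Co³⁺] = 1.3 × 10^-4 M.

1.3 × 10^-4 M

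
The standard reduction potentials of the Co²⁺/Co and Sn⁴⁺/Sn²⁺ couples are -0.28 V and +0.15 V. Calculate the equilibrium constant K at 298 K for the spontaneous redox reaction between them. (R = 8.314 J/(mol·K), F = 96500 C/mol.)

E°_cell = +0.15 − (-0.28) = 0.43 V, with n = 2 electrons transferred.
At equilibrium E = 0, so the Nernst equation gives ln K = nFE°/RT = (2)(96500)(0.43)/((8.314)(298)) = 33.50.
K = e^33.50 = 3.5 × 10^14.

3.5 × 10^14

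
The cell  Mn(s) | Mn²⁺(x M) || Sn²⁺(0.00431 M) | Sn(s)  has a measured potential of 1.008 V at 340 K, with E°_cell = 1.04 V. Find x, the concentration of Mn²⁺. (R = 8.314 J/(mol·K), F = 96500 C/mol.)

0.038 M

From the Nernst equation, ln Q = nF(E° − E)/RT = 2×96500×(1.04 − 1.008)/(8.314×340) = 2.185, so Q = 8.89.
With Q = [Mn²⁺]/[Sn²⁺] and the known concentrations, [Mn²⁺] in the numerator gives [Mn²⁺] = 0.038 M.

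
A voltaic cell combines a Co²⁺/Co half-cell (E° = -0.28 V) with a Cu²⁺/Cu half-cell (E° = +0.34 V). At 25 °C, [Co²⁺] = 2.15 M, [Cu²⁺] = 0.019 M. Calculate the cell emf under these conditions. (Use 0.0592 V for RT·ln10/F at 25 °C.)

The Cu²⁺/Cu couple has the higher reduction potential and acts as the cathode, so E°_cell = +0.34 − (-0.28) = 0.62 V.
Balancing electrons gives n = 2; the reaction quotient is Q = [Co²⁺]/[Cu²⁺] = 113.
At 25 °C, E = E° − (0.0592/n) log Q = 0.62 − (0.0592/2)(2.054) = 0.620 − 0.061 = 0.559 V.

0.559 V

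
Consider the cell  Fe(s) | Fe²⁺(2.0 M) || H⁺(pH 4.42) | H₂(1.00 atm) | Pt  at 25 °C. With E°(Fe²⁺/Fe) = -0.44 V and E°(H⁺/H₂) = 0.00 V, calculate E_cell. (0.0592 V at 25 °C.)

The hydrogen couple is the cathode, so E°_cell = 0.44 V; n = 2.
[H⁺] = 10^(−4.42) = 3.8 × 10^-5 M, and Q = [Fe²⁺]·P(H₂) / [H⁺]^2 = 1.38 × 10^9.
E = E° − (0.0592/2) log Q = 0.44 − (0.0592/2)(9.141) = 0.169 V.

0.17 V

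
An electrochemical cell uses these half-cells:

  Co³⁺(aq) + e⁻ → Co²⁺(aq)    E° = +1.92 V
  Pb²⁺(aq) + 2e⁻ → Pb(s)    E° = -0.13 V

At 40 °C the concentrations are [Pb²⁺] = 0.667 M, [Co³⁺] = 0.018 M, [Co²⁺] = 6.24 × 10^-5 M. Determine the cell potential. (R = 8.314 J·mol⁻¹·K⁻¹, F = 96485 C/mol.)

2.21 V

The Co³⁺/Co²⁺ couple has the higher reduction potential and acts as the cathode, so E°_cell = +1.92 − (-0.13) = 2.05 V.
Balancing electrons gives n = 2; the reaction quotient is Q = [Pb²⁺]·[Co²⁺]^2/[Co³⁺]^2 = 8.02 × 10^-6.
E = E° − (RT/nF) ln Q = 2.05 − (8.314×313)/(2×96485) × (-11.734) = 2.050 + 0.158 = 2.208 V.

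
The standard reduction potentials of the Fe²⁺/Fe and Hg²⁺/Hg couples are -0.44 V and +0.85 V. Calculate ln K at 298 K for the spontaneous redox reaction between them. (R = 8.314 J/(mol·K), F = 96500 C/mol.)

ln K = 100.5

E°_cell = +0.85 − (-0.44) = 1.29 V, with n = 2 electrons transferred.
At equilibrium E = 0, so the Nernst equation gives ln K = nFE°/RT = (2)(96500)(1.29)/((8.314)(298)) = 100.49.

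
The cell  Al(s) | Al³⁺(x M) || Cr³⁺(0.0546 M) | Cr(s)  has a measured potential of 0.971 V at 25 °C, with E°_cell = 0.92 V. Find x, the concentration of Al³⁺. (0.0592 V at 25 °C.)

From the Nernst equation, log Q = n(E° − E)/0.0592 = 3(0.92 − 0.971)/0.0592 = -2.584, so Q = 0.00260.
With Q = [Al³⁺]/[Cr³⁺] and the known concentrations, [Al³⁺] in the numerator gives [Al³⁺] = 1.4 × 10^-4 M.

1.4 × 10^-4 M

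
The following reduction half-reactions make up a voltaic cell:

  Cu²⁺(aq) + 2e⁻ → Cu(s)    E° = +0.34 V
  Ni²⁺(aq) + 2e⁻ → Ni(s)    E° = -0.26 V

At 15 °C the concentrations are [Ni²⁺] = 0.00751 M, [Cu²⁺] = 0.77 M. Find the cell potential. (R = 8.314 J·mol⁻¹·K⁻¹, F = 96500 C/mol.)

0.657 V

The Cu²⁺/Cu couple has the higher reduction potential and acts as the cathode, so E°_cell = +0.34 − (-0.26) = 0.60 V.
Balancing electrons gives n = 2; the reaction quotient is Q = [Ni²⁺]/[Cu²⁺] = 0.00975.
E = E° − (RT/nF) ln Q = 0.60 − (8.314×288)/(2×96500) × (-4.630) = 0.600 + 0.057 = 0.657 V.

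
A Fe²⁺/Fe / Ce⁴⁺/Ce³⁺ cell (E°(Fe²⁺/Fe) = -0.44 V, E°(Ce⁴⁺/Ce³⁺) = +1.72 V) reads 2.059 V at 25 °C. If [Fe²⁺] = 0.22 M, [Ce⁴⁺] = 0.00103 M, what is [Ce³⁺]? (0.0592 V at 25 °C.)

0.11 M

From the Nernst equation, log Q = n(E° − E)/0.0592 = 2(2.16 − 2.059)/0.0592 = 3.412, so Q = 2580.
With Q = [Fe²⁺]·[Ce³⁺]^2/[Ce⁴⁺]^2 and the known concentrations, [Ce³⁺]^2 in the numerator gives [Ce³⁺] = 0.11 M.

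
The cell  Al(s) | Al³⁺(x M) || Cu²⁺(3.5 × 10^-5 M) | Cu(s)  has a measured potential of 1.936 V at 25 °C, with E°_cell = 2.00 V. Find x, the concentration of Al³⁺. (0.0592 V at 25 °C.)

From the Nernst equation, log Q = n(E° − E)/0.0592 = 6(2.00 − 1.936)/0.0592 = 6.486, so Q = 3.07 × 10^6.
With Q = [Al³⁺]^2/[Cu²⁺]^3 and the known concentrations, [Al³⁺]^2 in the numerator gives [Al³⁺] = 3.6 × 10^-4 M.

3.6 × 10^-4 M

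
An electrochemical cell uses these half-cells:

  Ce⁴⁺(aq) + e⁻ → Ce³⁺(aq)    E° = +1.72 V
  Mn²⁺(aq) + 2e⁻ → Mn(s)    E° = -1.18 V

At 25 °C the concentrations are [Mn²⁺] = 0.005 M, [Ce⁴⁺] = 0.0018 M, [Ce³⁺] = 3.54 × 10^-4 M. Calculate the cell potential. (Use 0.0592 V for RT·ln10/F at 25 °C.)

3.01 V

The Ce⁴⁺/Ce³⁺ couple has the higher reduction potential and acts as the cathode, so E°_cell = +1.72 − (-1.18) = 2.90 V.
Balancing electrons gives n = 2; the reaction quotient is Q = [Mn²⁺]·[Ce³⁺]^2/[Ce⁴⁺]^2 = 1.93 × 10^-4.
At 25 °C, E = E° − (0.0592/n) log Q = 2.90 − (0.0592/2)(-3.714) = 2.900 + 0.110 = 3.010 V.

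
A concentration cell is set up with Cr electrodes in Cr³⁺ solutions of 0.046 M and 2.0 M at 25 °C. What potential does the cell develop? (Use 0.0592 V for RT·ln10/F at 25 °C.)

Both half-cells are Cr³⁺/Cr, so E°_cell = 0. The concentrated side is the cathode; the cell reaction moves Cr³⁺ from high to low concentration with n = 3.
Q = [Cr³⁺]_dilute/[Cr³⁺]_conc = 0.046/2.0 = 0.0230.
E = 0 − (0.0592/3) log Q = −(0.0592/3)(-1.638) = 0.0323 V.

0.032 V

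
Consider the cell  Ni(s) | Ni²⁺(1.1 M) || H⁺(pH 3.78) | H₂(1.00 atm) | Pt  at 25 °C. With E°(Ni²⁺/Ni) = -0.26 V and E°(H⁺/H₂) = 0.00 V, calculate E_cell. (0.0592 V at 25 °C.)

The hydrogen couple is the cathode, so E°_cell = 0.26 V; n = 2.
[H⁺] = 10^(−3.78) = 1.7 × 10^-4 M, and Q = [Ni²⁺]·P(H₂) / [H⁺]^2 = 3.99 × 10^7.
E = E° − (0.0592/2) log Q = 0.26 − (0.0592/2)(7.601) = 0.035 V.

0.035 V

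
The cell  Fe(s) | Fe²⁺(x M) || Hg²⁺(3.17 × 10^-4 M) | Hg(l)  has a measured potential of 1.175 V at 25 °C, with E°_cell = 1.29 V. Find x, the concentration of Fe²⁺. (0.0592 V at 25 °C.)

From the Nernst equation, log Q = n(E° − E)/0.0592 = 2(1.29 − 1.175)/0.0592 = 3.885, so Q = 7680.
With Q = [Fe²⁺]/[Hg²⁺] and the known concentrations, [Fe²⁺] in the numerator gives [Fe²⁺] = 2.4 M.

2.4 M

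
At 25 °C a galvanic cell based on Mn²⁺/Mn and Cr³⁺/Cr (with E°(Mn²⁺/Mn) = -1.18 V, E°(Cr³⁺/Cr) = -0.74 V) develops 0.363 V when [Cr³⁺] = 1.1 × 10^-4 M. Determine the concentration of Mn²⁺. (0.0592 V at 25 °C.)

0.92 M

From the Nernst equation, log Q = n(E° − E)/0.0592 = 6(0.44 − 0.363)/0.0592 = 7.804, so Q = 6.37 × 10^7.
With Q = [Mn²⁺]^3/[Cr³⁺]^2 and the known concentrations, [Mn²⁺]^3 in the numerator gives [Mn²⁺] = 0.92 M.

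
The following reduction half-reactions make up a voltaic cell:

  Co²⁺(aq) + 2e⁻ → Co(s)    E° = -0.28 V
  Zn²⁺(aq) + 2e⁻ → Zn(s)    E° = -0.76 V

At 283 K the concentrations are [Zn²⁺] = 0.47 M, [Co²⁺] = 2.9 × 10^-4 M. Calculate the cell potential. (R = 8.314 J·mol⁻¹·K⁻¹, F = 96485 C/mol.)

0.390 V

The Co²⁺/Co couple has the higher reduction potential and acts as the cathode, so E°_cell = -0.28 − (-0.76) = 0.48 V.
Balancing electrons gives n = 2; the reaction quotient is Q = [Zn²⁺]/[Co²⁺] = 1620.
E = E° − (RT/nF) ln Q = 0.48 − (8.314×283)/(2×96485) × (7.391) = 0.480 − 0.090 = 0.390 V.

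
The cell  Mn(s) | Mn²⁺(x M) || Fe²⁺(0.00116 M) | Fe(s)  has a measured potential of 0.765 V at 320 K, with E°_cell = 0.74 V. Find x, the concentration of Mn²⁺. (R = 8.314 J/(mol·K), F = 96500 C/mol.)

1.9 × 10^-4 M

From the Nernst equation, ln Q = nF(E° − E)/RT = 2×96500×(0.74 − 0.765)/(8.314×320) = -1.814, so Q = 0.163.
With Q = [Mn²⁺]/[Fe²⁺] and the known concentrations, [Mn²⁺] in the numerator gives [Mn²⁺] = 1.9 × 10^-4 M.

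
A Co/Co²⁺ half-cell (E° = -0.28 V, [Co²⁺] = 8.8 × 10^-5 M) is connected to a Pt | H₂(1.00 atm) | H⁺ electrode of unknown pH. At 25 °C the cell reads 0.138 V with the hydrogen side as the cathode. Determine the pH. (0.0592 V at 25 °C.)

pH = 4.43

E°_cell = 0.28 V and n = 2.
log Q = n(E° − E)/0.0592 = 2×(0.28 − 0.138)/0.0592 = 4.797.
With Q = [Co²⁺]·P(H₂) / [H⁺]^2, solving for [H⁺] gives log[H⁺] = -4.426, so pH = 4.43.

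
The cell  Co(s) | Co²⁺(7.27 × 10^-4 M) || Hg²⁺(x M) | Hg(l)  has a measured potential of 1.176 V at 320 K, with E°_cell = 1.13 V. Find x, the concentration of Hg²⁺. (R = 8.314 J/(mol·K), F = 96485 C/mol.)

From the Nernst equation, ln Q = nF(E° − E)/RT = 2×96485×(1.13 − 1.176)/(8.314×320) = -3.336, so Q = 0.0356.
With Q = [Co²⁺]/[Hg²⁺] and the known concentrations, [Hg²⁺] in the denominator gives [Hg²⁺] = 0.02 M.

0.02 M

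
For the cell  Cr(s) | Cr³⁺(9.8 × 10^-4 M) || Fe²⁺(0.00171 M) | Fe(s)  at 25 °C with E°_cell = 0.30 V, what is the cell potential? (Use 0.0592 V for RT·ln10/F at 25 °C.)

Balancing electrons gives n = 6; the reaction quotient is Q = [Cr³⁺]^2/[Fe²⁺]^3 = 192.
At 25 °C, E = E° − (0.0592/n) log Q = 0.30 − (0.0592/6)(2.283) = 0.300 − 0.023 = 0.277 V.

0.277 V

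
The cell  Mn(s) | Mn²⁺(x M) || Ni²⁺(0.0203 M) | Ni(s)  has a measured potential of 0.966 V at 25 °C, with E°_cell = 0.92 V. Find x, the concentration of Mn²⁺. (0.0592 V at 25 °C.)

5.7 × 10^-4 M

From the Nernst equation, log Q = n(E° − E)/0.0592 = 2(0.92 − 0.966)/0.0592 = -1.554, so Q = 0.0279.
With Q = [Mn²⁺]/[Ni²⁺] and the known concentrations, [Mn²⁺] in the numerator gives [Mn²⁺] = 5.7 × 10^-4 M.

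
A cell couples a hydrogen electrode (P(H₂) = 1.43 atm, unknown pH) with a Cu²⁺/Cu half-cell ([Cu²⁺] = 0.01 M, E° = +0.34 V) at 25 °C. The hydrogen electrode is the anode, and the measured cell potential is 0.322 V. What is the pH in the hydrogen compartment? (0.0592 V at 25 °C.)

E°_cell = 0.34 V and n = 2.
log Q = n(E° − E)/0.0592 = 2×(0.34 − 0.322)/0.0592 = 0.608.
With Q = [H⁺]^2 / ([Cu²⁺]·P(H₂)), solving for [H⁺] gives log[H⁺] = -0.618, so pH = 0.62.

pH = 0.62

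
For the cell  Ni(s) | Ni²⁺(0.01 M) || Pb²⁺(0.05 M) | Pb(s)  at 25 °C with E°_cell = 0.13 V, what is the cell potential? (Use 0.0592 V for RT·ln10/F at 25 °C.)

Balancing electrons gives n = 2; the reaction quotient is Q = [Ni²⁺]/[Pb²⁺] = 0.200.
At 25 °C, E = E° − (0.0592/n) log Q = 0.13 − (0.0592/2)(-0.699) = 0.130 + 0.021 = 0.151 V.

0.151 V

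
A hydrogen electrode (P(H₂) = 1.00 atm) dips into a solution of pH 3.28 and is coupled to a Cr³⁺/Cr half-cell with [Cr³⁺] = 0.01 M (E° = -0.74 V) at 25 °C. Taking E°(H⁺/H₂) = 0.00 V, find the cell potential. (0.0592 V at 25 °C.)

The hydrogen couple is the cathode, so E°_cell = 0.74 V; n = 6.
[H⁺] = 10^(−3.28) = 5.2 × 10^-4 M, and Q = [Cr³⁺]^2·P(H₂)^3 / [H⁺]^6 = 4.79 × 10^15.
E = E° − (0.0592/6) log Q = 0.74 − (0.0592/6)(15.680) = 0.585 V.

0.59 V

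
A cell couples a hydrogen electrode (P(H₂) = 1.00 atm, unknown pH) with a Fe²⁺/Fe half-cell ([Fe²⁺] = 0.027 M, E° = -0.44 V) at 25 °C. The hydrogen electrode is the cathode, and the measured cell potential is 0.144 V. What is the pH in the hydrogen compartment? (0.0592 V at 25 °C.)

pH = 5.78

E°_cell = 0.44 V and n = 2.
log Q = n(E° − E)/0.0592 = 2×(0.44 − 0.144)/0.0592 = 10.000.
With Q = [Fe²⁺]·P(H₂) / [H⁺]^2, solving for [H⁺] gives log[H⁺] = -5.784, so pH = 5.78.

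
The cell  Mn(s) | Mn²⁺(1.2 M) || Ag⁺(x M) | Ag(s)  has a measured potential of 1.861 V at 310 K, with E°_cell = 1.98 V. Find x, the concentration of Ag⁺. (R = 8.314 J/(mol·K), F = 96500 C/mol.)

From the Nernst equation, ln Q = nF(E° − E)/RT = 2×96500×(1.98 − 1.861)/(8.314×310) = 8.911, so Q = 7410.
With Q = [Mn²⁺]/[Ag⁺]^2 and the known concentrations, [Ag⁺]^2 in the denominator gives [Ag⁺] = 0.013 M.

0.013 M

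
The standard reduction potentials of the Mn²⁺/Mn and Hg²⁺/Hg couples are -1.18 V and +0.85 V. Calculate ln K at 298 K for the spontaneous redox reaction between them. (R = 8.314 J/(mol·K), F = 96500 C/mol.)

ln K = 158.1

E°_cell = +0.85 − (-1.18) = 2.03 V, with n = 2 electrons transferred.
At equilibrium E = 0, so the Nernst equation gives ln K = nFE°/RT = (2)(96500)(2.03)/((8.314)(298)) = 158.13.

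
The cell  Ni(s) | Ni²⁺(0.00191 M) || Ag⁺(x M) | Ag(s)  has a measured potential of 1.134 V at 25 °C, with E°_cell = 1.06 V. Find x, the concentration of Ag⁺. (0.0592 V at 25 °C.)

0.78 M

From the Nernst equation, log Q = n(E° − E)/0.0592 = 2(1.06 − 1.134)/0.0592 = -2.500, so Q = 0.00316.
With Q = [Ni²⁺]/[Ag⁺]^2 and the known concentrations, [Ag⁺]^2 in the denominator gives [Ag⁺] = 0.78 M.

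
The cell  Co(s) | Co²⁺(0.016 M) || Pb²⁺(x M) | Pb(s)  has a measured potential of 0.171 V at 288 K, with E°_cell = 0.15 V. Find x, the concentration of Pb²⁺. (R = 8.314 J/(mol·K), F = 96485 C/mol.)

From the Nernst equation, ln Q = nF(E° − E)/RT = 2×96485×(0.15 − 0.171)/(8.314×288) = -1.692, so Q = 0.184.
With Q = [Co²⁺]/[Pb²⁺] and the known concentrations, [Pb²⁺] in the denominator gives [Pb²⁺] = 0.087 M.

0.087 M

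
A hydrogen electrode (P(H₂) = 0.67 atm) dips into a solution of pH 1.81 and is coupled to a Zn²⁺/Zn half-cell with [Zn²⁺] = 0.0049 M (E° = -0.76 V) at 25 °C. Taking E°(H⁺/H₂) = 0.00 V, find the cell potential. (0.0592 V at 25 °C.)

0.73 V

The hydrogen couple is the cathode, so E°_cell = 0.76 V; n = 2.
[H⁺] = 10^(−1.81) = 0.015 M, and Q = [Zn²⁺]·P(H₂) / [H⁺]^2 = 13.7.
E = E° − (0.0592/2) log Q = 0.76 − (0.0592/2)(1.136) = 0.726 V.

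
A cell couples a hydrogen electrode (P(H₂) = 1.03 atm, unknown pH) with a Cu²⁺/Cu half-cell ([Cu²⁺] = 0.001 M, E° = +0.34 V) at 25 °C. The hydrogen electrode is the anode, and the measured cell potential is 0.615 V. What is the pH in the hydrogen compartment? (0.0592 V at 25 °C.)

pH = 6.14

E°_cell = 0.34 V and n = 2.
log Q = n(E° − E)/0.0592 = 2×(0.34 − 0.615)/0.0592 = -9.291.
With Q = [H⁺]^2 / ([Cu²⁺]·P(H₂)), solving for [H⁺] gives log[H⁺] = -6.139, so pH = 6.14.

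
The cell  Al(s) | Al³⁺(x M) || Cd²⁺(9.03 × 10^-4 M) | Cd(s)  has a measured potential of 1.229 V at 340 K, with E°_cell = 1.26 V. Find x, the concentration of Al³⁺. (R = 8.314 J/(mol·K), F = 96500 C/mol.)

From the Nernst equation, ln Q = nF(E° − E)/RT = 6×96500×(1.26 − 1.229)/(8.314×340) = 6.350, so Q = 572.
With Q = [Al³⁺]^2/[Cd²⁺]^3 and the known concentrations, [Al³⁺]^2 in the numerator gives [Al³⁺] = 6.5 × 10^-4 M.

6.5 × 10^-4 M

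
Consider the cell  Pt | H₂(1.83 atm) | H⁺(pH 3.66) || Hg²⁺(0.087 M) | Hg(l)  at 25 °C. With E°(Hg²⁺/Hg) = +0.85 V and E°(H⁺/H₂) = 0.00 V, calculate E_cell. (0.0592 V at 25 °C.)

The Hg²⁺/Hg couple is the cathode, so E°_cell = 0.85 V; n = 2.
[H⁺] = 10^(−3.66) = 2.2 × 10^-4 M, and Q = [H⁺]^2 / ([Hg²⁺]·P(H₂)) = 3.01 × 10^-7.
E = E° − (0.0592/2) log Q = 0.85 − (0.0592/2)(-6.522) = 1.043 V.

1.04 V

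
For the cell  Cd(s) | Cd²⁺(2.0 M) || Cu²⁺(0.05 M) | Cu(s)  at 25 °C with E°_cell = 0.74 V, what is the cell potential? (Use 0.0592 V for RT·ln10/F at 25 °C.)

Balancing electrons gives n = 2; the reaction quotient is Q = [Cd²⁺]/[Cu²⁺] = 40.0.
At 25 °C, E = E° − (0.0592/n) log Q = 0.74 − (0.0592/2)(1.602) = 0.740 − 0.047 = 0.693 V.

0.693 V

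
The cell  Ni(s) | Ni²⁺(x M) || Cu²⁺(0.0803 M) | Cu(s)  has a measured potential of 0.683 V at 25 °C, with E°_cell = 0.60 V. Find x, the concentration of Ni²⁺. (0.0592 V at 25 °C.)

1.3 × 10^-4 M

From the Nernst equation, log Q = n(E° − E)/0.0592 = 2(0.60 − 0.683)/0.0592 = -2.804, so Q = 0.00157.
With Q = [Ni²⁺]/[Cu²⁺] and the known concentrations, [Ni²⁺] in the numerator gives [Ni²⁺] = 1.3 × 10^-4 M.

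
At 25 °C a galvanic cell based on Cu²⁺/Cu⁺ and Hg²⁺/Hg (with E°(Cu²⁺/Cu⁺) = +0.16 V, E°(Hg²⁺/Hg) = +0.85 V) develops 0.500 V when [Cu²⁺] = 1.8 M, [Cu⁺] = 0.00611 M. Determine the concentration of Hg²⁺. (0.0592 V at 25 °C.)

0.033 M

From the Nernst equation, log Q = n(E° − E)/0.0592 = 2(0.69 − 0.500)/0.0592 = 6.419, so Q = 2.62 × 10^6.
With Q = [Cu²⁺]^2/([Cu⁺]^2·[Hg²⁺]) and the known concentrations, [Hg²⁺] in the denominator gives [Hg²⁺] = 0.033 M.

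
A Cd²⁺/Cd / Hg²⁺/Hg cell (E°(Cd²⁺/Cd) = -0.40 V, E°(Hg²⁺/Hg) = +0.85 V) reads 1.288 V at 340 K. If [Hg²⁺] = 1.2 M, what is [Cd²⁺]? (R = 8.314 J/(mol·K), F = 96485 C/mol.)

0.09 M

From the Nernst equation, ln Q = nF(E° − E)/RT = 2×96485×(1.25 − 1.288)/(8.314×340) = -2.594, so Q = 0.0747.
With Q = [Cd²⁺]/[Hg²⁺] and the known concentrations, [Cd²⁺] in the numerator gives [Cd²⁺] = 0.09 M.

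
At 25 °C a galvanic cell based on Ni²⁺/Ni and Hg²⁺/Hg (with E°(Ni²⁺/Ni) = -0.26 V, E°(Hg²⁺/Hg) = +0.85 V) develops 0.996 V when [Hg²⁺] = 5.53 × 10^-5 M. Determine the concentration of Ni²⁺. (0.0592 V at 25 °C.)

From the Nernst equation, log Q = n(E° − E)/0.0592 = 2(1.11 − 0.996)/0.0592 = 3.851, so Q = 7100.
With Q = [Ni²⁺]/[Hg²⁺] and the known concentrations, [Ni²⁺] in the numerator gives [Ni²⁺] = 0.39 M.

0.39 M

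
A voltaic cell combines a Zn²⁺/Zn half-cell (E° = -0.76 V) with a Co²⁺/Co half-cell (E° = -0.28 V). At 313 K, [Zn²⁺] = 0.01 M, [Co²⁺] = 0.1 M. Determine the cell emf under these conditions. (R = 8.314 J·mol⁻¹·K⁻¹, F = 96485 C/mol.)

0.511 V

The Co²⁺/Co couple has the higher reduction potential and acts as the cathode, so E°_cell = -0.28 − (-0.76) = 0.48 V.
Balancing electrons gives n = 2; the reaction quotient is Q = [Zn²⁺]/[Co²⁺] = 0.100.
E = E° − (RT/nF) ln Q = 0.48 − (8.314×313)/(2×96485) × (-2.303) = 0.480 + 0.031 = 0.511 V.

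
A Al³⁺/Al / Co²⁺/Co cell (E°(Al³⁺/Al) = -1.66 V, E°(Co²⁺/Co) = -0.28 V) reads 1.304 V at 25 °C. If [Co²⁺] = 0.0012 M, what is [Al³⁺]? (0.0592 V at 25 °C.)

0.3 M

From the Nernst equation, log Q = n(E° − E)/0.0592 = 6(1.38 − 1.304)/0.0592 = 7.703, so Q = 5.04 × 10^7.
With Q = [Al³⁺]^2/[Co²⁺]^3 and the known concentrations, [Al³⁺]^2 in the numerator gives [Al³⁺] = 0.3 M.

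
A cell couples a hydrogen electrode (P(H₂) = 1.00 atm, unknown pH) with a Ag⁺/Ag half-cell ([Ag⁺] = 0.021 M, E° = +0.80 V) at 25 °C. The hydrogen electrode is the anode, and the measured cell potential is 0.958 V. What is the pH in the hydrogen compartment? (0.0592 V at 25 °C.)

pH = 4.35

E°_cell = 0.80 V and n = 2.
log Q = n(E° − E)/0.0592 = 2×(0.80 − 0.958)/0.0592 = -5.338.
With Q = [H⁺]^2 / ([Ag⁺]^2·P(H₂)), solving for [H⁺] gives log[H⁺] = -4.347, so pH = 4.35.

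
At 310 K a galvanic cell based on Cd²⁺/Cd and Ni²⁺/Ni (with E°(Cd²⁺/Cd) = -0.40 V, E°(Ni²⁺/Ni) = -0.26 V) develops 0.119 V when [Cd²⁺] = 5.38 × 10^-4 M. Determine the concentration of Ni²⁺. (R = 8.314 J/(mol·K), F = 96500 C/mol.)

From the Nernst equation, ln Q = nF(E° − E)/RT = 2×96500×(0.14 − 0.119)/(8.314×310) = 1.573, so Q = 4.82.
With Q = [Cd²⁺]/[Ni²⁺] and the known concentrations, [Ni²⁺] in the denominator gives [Ni²⁺] = 1.1 × 10^-4 M.

1.1 × 10^-4 M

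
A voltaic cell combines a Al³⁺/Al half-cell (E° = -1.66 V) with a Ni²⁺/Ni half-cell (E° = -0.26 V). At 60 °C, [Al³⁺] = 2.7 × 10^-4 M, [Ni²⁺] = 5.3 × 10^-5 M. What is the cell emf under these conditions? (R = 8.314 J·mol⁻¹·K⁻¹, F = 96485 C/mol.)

1.34 V

The Ni²⁺/Ni couple has the higher reduction potential and acts as the cathode, so E°_cell = -0.26 − (-1.66) = 1.40 V.
Balancing electrons gives n = 6; the reaction quotient is Q = [Al³⁺]^2/[Ni²⁺]^3 = 4.9 × 10^5.
E = E° − (RT/nF) ln Q = 1.40 − (8.314×333)/(6×96485) × (13.101) = 1.400 − 0.063 = 1.337 V.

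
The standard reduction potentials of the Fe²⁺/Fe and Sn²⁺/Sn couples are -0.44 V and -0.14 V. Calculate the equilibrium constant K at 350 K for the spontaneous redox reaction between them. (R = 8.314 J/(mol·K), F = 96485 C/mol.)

E°_cell = -0.14 − (-0.44) = 0.30 V, with n = 2 electrons transferred.
At equilibrium E = 0, so the Nernst equation gives ln K = nFE°/RT = (2)(96485)(0.30)/((8.314)(350)) = 19.89.
K = e^19.89 = 4.4 × 10^8.

4.4 × 10^8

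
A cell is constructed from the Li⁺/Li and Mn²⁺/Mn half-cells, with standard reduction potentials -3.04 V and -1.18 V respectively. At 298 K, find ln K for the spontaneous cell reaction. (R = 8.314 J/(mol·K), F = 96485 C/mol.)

ln K = 144.9

E°_cell = -1.18 − (-3.04) = 1.86 V, with n = 2 electrons transferred.
At equilibrium E = 0, so the Nernst equation gives ln K = nFE°/RT = (2)(96485)(1.86)/((8.314)(298)) = 144.87.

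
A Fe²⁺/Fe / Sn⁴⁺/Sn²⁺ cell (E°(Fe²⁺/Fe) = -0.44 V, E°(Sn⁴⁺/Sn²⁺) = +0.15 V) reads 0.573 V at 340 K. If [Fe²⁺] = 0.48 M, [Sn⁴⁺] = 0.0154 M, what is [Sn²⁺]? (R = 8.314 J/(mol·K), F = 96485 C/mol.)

From the Nernst equation, ln Q = nF(E° − E)/RT = 2×96485×(0.59 − 0.573)/(8.314×340) = 1.161, so Q = 3.19.
With Q = [Fe²⁺]·[Sn²⁺]/[Sn⁴⁺] and the known concentrations, [Sn²⁺] in the numerator gives [Sn²⁺] = 0.1 M.

0.1 M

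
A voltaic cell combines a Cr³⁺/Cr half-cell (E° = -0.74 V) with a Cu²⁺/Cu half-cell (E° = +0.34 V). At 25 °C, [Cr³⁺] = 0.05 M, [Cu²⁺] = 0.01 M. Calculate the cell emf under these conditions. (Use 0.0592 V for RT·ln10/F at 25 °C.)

1.05 V

The Cu²⁺/Cu couple has the higher reduction potential and acts as the cathode, so E°_cell = +0.34 − (-0.74) = 1.08 V.
Balancing electrons gives n = 6; the reaction quotient is Q = [Cr³⁺]^2/[Cu²⁺]^3 = 2500.
At 25 °C, E = E° − (0.0592/n) log Q = 1.08 − (0.0592/6)(3.398) = 1.080 − 0.034 = 1.046 V.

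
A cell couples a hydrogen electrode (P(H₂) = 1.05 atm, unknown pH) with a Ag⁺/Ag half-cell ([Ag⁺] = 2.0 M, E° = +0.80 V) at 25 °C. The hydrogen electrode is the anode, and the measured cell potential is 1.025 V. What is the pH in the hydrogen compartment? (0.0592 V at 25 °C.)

E°_cell = 0.80 V and n = 2.
log Q = n(E° − E)/0.0592 = 2×(0.80 − 1.025)/0.0592 = -7.601.
With Q = [H⁺]^2 / ([Ag⁺]^2·P(H₂)), solving for [H⁺] gives log[H⁺] = -3.489, so pH = 3.49.

pH = 3.49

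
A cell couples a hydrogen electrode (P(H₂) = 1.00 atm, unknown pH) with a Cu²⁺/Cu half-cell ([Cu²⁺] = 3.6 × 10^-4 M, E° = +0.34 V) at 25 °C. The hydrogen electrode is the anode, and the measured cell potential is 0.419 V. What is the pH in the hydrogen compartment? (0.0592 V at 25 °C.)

pH = 3.06

E°_cell = 0.34 V and n = 2.
log Q = n(E° − E)/0.0592 = 2×(0.34 − 0.419)/0.0592 = -2.669.
With Q = [H⁺]^2 / ([Cu²⁺]·P(H₂)), solving for [H⁺] gives log[H⁺] = -3.056, so pH = 3.06.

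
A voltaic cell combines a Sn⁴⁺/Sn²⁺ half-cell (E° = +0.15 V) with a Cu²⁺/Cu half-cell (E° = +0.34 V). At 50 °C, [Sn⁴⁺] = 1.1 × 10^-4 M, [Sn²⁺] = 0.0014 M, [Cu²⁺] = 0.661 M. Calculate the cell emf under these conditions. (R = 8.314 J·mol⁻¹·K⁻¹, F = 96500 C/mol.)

The Cu²⁺/Cu couple has the higher reduction potential and acts as the cathode, so E°_cell = +0.34 − (+0.15) = 0.19 V.
Balancing electrons gives n = 2; the reaction quotient is Q = [Sn⁴⁺]/([Sn²⁺]·[Cu²⁺]) = 0.119.
E = E° − (RT/nF) ln Q = 0.19 − (8.314×323)/(2×96500) × (-2.130) = 0.190 + 0.030 = 0.220 V.

0.220 V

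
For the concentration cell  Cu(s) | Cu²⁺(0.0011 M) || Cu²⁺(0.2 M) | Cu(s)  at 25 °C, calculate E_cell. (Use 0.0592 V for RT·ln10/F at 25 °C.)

0.067 V

Both half-cells are Cu²⁺/Cu, so E°_cell = 0. The concentrated side is the cathode; the cell reaction moves Cu²⁺ from high to low concentration with n = 2.
Q = [Cu²⁺]_dilute/[Cu²⁺]_conc = 0.0011/0.2 = 0.00550.
E = 0 − (0.0592/2) log Q = −(0.0592/2)(-2.260) = 0.0669 V.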